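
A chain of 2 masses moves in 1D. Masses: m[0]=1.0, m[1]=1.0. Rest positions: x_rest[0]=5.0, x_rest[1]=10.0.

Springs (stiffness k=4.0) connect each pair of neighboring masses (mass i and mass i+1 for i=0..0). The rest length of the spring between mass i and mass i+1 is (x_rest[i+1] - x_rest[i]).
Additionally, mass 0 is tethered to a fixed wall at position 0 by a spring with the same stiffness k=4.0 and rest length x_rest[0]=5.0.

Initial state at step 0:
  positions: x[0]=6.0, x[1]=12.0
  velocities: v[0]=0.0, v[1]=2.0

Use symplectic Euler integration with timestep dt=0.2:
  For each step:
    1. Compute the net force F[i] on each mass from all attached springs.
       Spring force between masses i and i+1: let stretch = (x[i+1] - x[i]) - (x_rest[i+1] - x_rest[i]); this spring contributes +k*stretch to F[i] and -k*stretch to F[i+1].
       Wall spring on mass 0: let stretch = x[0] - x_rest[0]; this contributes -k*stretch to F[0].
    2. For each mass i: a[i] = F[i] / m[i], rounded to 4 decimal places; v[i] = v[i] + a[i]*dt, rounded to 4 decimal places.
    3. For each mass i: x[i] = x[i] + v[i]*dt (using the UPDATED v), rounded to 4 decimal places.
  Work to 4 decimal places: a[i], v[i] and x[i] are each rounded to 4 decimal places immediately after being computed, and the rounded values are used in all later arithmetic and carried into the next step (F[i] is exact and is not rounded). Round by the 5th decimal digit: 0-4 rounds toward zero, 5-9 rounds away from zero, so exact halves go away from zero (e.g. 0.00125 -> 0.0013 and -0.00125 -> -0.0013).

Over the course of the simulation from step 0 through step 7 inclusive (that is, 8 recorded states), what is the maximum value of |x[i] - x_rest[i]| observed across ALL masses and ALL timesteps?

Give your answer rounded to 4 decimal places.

Step 0: x=[6.0000 12.0000] v=[0.0000 2.0000]
Step 1: x=[6.0000 12.2400] v=[0.0000 1.2000]
Step 2: x=[6.0384 12.2816] v=[0.1920 0.2080]
Step 3: x=[6.1096 12.1243] v=[0.3558 -0.7866]
Step 4: x=[6.1656 11.8046] v=[0.2799 -1.5984]
Step 5: x=[6.1373 11.3827] v=[-0.1414 -2.1096]
Step 6: x=[5.9663 10.9215] v=[-0.8549 -2.3059]
Step 7: x=[5.6335 10.4675] v=[-1.6638 -2.2701]
Max displacement = 2.2816

Answer: 2.2816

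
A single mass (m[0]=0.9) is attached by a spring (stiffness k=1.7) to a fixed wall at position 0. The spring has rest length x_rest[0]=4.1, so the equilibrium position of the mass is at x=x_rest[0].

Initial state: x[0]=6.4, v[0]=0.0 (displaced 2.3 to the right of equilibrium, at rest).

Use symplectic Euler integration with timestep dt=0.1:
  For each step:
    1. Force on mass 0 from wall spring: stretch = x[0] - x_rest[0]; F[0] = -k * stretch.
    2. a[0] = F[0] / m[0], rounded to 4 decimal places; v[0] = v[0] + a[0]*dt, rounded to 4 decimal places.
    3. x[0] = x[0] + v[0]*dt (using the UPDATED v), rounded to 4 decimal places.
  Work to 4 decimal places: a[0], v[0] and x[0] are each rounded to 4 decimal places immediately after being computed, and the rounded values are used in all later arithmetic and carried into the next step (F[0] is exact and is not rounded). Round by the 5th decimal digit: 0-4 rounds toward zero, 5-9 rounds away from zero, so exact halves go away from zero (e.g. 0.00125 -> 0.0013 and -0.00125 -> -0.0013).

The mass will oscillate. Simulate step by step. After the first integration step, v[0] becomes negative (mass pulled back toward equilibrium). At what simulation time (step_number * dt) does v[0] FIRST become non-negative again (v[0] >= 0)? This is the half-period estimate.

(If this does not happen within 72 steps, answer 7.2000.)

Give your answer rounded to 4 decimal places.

Step 0: x=[6.4000] v=[0.0000]
Step 1: x=[6.3566] v=[-0.4344]
Step 2: x=[6.2705] v=[-0.8607]
Step 3: x=[6.1434] v=[-1.2707]
Step 4: x=[5.9777] v=[-1.6567]
Step 5: x=[5.7766] v=[-2.0114]
Step 6: x=[5.5438] v=[-2.3281]
Step 7: x=[5.2837] v=[-2.6008]
Step 8: x=[5.0013] v=[-2.8244]
Step 9: x=[4.7018] v=[-2.9947]
Step 10: x=[4.3910] v=[-3.1084]
Step 11: x=[4.0747] v=[-3.1634]
Step 12: x=[3.7588] v=[-3.1586]
Step 13: x=[3.4494] v=[-3.0942]
Step 14: x=[3.1523] v=[-2.9713]
Step 15: x=[2.8731] v=[-2.7923]
Step 16: x=[2.6170] v=[-2.5606]
Step 17: x=[2.3890] v=[-2.2805]
Step 18: x=[2.1933] v=[-1.9573]
Step 19: x=[2.0336] v=[-1.5972]
Step 20: x=[1.9129] v=[-1.2069]
Step 21: x=[1.8335] v=[-0.7938]
Step 22: x=[1.7969] v=[-0.3657]
Step 23: x=[1.8038] v=[0.0693]
First v>=0 after going negative at step 23, time=2.3000

Answer: 2.3000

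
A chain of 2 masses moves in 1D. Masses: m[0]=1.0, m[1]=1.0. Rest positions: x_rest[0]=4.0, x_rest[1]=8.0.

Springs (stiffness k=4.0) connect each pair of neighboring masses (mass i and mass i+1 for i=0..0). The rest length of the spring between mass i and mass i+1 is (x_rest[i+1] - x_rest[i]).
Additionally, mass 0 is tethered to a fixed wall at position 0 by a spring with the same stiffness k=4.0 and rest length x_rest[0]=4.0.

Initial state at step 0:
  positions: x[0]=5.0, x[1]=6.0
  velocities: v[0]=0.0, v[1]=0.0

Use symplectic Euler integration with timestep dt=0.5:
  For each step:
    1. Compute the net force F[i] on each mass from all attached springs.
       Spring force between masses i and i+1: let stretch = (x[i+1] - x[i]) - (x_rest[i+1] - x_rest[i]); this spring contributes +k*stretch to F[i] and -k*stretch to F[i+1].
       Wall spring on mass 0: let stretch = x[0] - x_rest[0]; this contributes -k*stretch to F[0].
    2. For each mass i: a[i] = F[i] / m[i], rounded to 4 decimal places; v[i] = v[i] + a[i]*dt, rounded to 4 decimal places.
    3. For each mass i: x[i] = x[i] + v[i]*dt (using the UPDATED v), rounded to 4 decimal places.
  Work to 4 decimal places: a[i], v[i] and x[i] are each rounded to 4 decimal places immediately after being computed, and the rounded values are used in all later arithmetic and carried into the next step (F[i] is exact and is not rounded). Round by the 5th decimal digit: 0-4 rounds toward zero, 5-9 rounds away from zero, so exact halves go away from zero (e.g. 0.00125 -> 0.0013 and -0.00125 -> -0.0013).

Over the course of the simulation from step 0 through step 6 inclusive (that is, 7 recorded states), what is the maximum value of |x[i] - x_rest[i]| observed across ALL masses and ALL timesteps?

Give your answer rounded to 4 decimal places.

Step 0: x=[5.0000 6.0000] v=[0.0000 0.0000]
Step 1: x=[1.0000 9.0000] v=[-8.0000 6.0000]
Step 2: x=[4.0000 8.0000] v=[6.0000 -2.0000]
Step 3: x=[7.0000 7.0000] v=[6.0000 -2.0000]
Step 4: x=[3.0000 10.0000] v=[-8.0000 6.0000]
Step 5: x=[3.0000 10.0000] v=[0.0000 0.0000]
Step 6: x=[7.0000 7.0000] v=[8.0000 -6.0000]
Max displacement = 3.0000

Answer: 3.0000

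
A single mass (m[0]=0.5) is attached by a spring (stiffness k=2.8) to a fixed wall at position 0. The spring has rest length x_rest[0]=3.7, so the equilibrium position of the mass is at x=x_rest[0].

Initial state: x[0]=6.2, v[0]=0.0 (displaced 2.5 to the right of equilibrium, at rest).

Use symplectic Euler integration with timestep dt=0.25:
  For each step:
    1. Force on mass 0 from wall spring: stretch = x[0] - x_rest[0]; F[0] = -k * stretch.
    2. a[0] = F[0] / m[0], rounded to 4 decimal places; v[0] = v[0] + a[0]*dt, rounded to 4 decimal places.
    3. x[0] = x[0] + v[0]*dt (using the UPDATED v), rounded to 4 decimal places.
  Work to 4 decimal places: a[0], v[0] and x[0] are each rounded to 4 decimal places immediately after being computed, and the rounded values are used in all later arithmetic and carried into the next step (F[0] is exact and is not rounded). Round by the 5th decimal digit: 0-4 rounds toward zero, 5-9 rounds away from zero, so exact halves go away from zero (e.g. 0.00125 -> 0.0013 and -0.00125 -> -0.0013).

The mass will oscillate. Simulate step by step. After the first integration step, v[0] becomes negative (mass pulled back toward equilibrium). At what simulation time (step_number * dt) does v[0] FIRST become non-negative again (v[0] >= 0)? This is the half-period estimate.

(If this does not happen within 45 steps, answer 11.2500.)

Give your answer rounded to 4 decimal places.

Step 0: x=[6.2000] v=[0.0000]
Step 1: x=[5.3250] v=[-3.5000]
Step 2: x=[3.8813] v=[-5.7750]
Step 3: x=[2.3741] v=[-6.0288]
Step 4: x=[1.3310] v=[-4.1726]
Step 5: x=[1.1170] v=[-0.8560]
Step 6: x=[1.8071] v=[2.7602]
First v>=0 after going negative at step 6, time=1.5000

Answer: 1.5000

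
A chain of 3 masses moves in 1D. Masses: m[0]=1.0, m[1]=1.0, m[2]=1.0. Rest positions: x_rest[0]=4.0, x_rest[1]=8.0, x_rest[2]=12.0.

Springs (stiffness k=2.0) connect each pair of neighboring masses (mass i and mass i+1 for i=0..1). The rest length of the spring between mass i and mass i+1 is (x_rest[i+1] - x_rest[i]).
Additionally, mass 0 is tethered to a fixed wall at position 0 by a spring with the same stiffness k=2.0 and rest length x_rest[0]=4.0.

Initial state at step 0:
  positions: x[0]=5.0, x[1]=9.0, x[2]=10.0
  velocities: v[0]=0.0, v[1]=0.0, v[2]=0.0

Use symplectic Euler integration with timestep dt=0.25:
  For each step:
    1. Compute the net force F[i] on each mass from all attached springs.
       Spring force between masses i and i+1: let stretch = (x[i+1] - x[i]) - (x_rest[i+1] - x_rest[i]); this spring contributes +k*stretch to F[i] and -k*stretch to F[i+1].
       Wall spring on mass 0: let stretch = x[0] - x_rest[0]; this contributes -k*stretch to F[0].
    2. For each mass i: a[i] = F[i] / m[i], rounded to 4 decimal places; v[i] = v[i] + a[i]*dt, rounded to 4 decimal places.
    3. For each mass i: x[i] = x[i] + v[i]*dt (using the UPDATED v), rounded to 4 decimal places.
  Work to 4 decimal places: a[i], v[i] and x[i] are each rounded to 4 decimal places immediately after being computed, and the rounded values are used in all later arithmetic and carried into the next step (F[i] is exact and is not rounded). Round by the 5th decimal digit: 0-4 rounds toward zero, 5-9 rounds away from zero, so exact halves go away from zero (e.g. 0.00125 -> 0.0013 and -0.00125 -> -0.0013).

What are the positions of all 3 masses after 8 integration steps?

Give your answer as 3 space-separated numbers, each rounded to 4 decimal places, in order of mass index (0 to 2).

Answer: 2.2348 7.7637 12.8015

Derivation:
Step 0: x=[5.0000 9.0000 10.0000] v=[0.0000 0.0000 0.0000]
Step 1: x=[4.8750 8.6250 10.3750] v=[-0.5000 -1.5000 1.5000]
Step 2: x=[4.6094 8.0000 11.0313] v=[-1.0625 -2.5000 2.6250]
Step 3: x=[4.1914 7.3301 11.8087] v=[-1.6719 -2.6797 3.1094]
Step 4: x=[3.6418 6.8277 12.5262] v=[-2.1983 -2.0098 2.8701]
Step 5: x=[3.0352 6.6393 13.0314] v=[-2.4263 -0.7535 2.0209]
Step 6: x=[2.4997 6.7994 13.2376] v=[-2.1419 0.6405 0.8249]
Step 7: x=[2.1892 7.2269 13.1391] v=[-1.2419 1.7098 -0.3942]
Step 8: x=[2.2348 7.7637 12.8015] v=[0.1824 2.1471 -1.3503]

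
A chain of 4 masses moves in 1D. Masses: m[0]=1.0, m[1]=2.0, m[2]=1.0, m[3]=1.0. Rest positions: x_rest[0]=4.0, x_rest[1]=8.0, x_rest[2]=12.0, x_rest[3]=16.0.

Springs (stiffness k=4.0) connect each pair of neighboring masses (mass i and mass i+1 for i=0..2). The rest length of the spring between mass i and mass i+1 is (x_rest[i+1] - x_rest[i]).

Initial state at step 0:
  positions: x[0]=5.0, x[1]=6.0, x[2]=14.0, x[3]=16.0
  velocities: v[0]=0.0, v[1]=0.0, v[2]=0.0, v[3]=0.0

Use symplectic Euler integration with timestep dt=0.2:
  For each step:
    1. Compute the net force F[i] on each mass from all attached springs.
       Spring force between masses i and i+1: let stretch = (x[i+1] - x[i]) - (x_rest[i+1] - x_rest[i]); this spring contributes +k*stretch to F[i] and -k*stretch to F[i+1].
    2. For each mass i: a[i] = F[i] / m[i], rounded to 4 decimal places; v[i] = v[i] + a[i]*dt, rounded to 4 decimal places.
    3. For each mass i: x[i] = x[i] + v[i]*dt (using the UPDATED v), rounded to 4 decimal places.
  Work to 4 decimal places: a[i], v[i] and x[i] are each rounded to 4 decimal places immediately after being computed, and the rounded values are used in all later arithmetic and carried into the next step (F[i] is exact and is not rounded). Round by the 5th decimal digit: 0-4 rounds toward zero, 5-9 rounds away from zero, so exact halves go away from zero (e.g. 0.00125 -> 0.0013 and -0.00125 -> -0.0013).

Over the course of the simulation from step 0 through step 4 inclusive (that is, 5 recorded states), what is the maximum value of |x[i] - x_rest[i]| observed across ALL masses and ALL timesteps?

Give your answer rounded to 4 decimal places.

Step 0: x=[5.0000 6.0000 14.0000 16.0000] v=[0.0000 0.0000 0.0000 0.0000]
Step 1: x=[4.5200 6.5600 13.0400 16.3200] v=[-2.4000 2.8000 -4.8000 1.6000]
Step 2: x=[3.7264 7.4752 11.5680 16.7552] v=[-3.9680 4.5760 -7.3600 2.1760]
Step 3: x=[2.8926 8.4179 10.2711 17.0004] v=[-4.1690 4.7136 -6.4845 1.2262]
Step 4: x=[2.3028 9.0669 9.7544 16.8090] v=[-2.9488 3.2448 -2.5836 -0.9572]
Max displacement = 2.2456

Answer: 2.2456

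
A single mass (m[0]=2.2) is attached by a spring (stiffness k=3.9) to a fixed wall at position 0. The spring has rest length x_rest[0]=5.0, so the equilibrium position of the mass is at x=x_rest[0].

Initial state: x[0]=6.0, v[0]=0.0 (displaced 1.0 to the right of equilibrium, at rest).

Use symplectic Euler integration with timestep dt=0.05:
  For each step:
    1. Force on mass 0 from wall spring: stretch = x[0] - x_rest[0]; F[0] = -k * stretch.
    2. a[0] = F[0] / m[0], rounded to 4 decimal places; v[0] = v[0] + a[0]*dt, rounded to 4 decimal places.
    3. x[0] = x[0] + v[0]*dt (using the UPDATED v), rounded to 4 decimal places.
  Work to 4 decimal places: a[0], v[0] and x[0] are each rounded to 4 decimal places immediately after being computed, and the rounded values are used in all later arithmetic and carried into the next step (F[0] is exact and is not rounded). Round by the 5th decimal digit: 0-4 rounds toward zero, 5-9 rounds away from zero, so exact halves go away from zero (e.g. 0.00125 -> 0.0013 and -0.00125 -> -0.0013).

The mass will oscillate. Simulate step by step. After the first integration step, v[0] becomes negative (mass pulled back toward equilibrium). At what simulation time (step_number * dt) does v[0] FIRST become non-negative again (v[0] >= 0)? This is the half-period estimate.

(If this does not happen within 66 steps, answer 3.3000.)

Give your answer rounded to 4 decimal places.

Answer: 2.4000

Derivation:
Step 0: x=[6.0000] v=[0.0000]
Step 1: x=[5.9956] v=[-0.0886]
Step 2: x=[5.9868] v=[-0.1768]
Step 3: x=[5.9736] v=[-0.2643]
Step 4: x=[5.9561] v=[-0.3506]
Step 5: x=[5.9343] v=[-0.4353]
Step 6: x=[5.9084] v=[-0.5181]
Step 7: x=[5.8785] v=[-0.5986]
Step 8: x=[5.8447] v=[-0.6765]
Step 9: x=[5.8071] v=[-0.7514]
Step 10: x=[5.7660] v=[-0.8229]
Step 11: x=[5.7215] v=[-0.8908]
Step 12: x=[5.6738] v=[-0.9548]
Step 13: x=[5.6231] v=[-1.0145]
Step 14: x=[5.5696] v=[-1.0697]
Step 15: x=[5.5136] v=[-1.1202]
Step 16: x=[5.4553] v=[-1.1657]
Step 17: x=[5.3950] v=[-1.2061]
Step 18: x=[5.3329] v=[-1.2411]
Step 19: x=[5.2694] v=[-1.2706]
Step 20: x=[5.2047] v=[-1.2945]
Step 21: x=[5.1391] v=[-1.3126]
Step 22: x=[5.0729] v=[-1.3249]
Step 23: x=[5.0063] v=[-1.3314]
Step 24: x=[4.9397] v=[-1.3320]
Step 25: x=[4.8734] v=[-1.3267]
Step 26: x=[4.8076] v=[-1.3155]
Step 27: x=[4.7427] v=[-1.2984]
Step 28: x=[4.6789] v=[-1.2756]
Step 29: x=[4.6165] v=[-1.2471]
Step 30: x=[4.5558] v=[-1.2131]
Step 31: x=[4.4971] v=[-1.1737]
Step 32: x=[4.4406] v=[-1.1291]
Step 33: x=[4.3866] v=[-1.0795]
Step 34: x=[4.3353] v=[-1.0251]
Step 35: x=[4.2870] v=[-0.9662]
Step 36: x=[4.2419] v=[-0.9030]
Step 37: x=[4.2001] v=[-0.8358]
Step 38: x=[4.1619] v=[-0.7649]
Step 39: x=[4.1274] v=[-0.6906]
Step 40: x=[4.0967] v=[-0.6133]
Step 41: x=[4.0700] v=[-0.5332]
Step 42: x=[4.0475] v=[-0.4508]
Step 43: x=[4.0292] v=[-0.3664]
Step 44: x=[4.0152] v=[-0.2804]
Step 45: x=[4.0055] v=[-0.1931]
Step 46: x=[4.0003] v=[-0.1050]
Step 47: x=[3.9995] v=[-0.0164]
Step 48: x=[4.0031] v=[0.0723]
First v>=0 after going negative at step 48, time=2.4000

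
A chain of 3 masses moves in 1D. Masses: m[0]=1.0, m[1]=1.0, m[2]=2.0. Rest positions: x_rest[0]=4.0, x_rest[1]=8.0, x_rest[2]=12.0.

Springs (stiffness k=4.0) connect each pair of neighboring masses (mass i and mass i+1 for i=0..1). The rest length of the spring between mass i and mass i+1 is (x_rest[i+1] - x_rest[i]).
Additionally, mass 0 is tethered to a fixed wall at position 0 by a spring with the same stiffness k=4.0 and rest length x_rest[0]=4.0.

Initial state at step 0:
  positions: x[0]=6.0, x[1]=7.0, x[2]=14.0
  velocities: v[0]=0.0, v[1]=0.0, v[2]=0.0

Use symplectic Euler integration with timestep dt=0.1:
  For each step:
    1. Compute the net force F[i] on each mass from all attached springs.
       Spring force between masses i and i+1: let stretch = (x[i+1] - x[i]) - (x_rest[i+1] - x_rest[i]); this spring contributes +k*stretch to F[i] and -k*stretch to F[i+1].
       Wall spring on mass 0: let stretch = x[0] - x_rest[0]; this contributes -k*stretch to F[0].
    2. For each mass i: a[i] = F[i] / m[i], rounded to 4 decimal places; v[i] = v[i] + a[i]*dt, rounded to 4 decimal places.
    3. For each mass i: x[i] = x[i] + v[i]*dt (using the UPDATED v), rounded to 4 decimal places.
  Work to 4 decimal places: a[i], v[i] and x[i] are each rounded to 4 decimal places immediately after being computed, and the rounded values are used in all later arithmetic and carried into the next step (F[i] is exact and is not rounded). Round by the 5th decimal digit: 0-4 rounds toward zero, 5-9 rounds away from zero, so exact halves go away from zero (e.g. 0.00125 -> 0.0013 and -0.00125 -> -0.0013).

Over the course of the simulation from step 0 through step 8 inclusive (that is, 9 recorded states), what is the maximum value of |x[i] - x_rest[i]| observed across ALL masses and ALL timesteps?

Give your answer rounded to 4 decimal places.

Step 0: x=[6.0000 7.0000 14.0000] v=[0.0000 0.0000 0.0000]
Step 1: x=[5.8000 7.2400 13.9400] v=[-2.0000 2.4000 -0.6000]
Step 2: x=[5.4256 7.6904 13.8260] v=[-3.7440 4.5040 -1.1400]
Step 3: x=[4.9248 8.2956 13.6693] v=[-5.0083 6.0523 -1.5671]
Step 4: x=[4.3618 8.9810 13.4851] v=[-5.6299 6.8535 -1.8418]
Step 5: x=[3.8091 9.6618 13.2908] v=[-5.5269 6.8075 -1.9426]
Step 6: x=[3.3382 10.2536 13.1040] v=[-4.7095 5.9180 -1.8684]
Step 7: x=[3.0103 10.6828 12.9402] v=[-3.2786 4.2920 -1.6385]
Step 8: x=[2.8689 10.8954 12.8112] v=[-1.4137 2.1260 -1.2900]
Max displacement = 2.8954

Answer: 2.8954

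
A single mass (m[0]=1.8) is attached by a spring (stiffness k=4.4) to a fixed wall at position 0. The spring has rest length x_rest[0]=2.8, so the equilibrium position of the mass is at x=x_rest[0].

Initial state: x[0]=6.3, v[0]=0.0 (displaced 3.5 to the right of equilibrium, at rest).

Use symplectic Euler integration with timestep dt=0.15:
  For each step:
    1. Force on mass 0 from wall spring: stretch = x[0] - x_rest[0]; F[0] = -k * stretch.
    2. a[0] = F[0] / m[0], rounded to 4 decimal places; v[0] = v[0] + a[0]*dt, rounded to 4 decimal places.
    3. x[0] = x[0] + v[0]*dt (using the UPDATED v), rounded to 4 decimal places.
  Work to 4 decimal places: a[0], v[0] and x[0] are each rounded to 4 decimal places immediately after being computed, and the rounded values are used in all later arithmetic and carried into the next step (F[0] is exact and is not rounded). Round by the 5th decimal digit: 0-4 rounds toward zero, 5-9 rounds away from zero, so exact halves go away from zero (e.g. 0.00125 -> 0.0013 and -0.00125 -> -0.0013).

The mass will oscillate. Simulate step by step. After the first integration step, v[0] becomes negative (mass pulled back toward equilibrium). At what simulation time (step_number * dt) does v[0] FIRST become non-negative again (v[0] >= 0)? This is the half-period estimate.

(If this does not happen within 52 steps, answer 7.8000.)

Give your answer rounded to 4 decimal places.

Answer: 2.1000

Derivation:
Step 0: x=[6.3000] v=[0.0000]
Step 1: x=[6.1075] v=[-1.2833]
Step 2: x=[5.7331] v=[-2.4961]
Step 3: x=[5.1974] v=[-3.5716]
Step 4: x=[4.5298] v=[-4.4506]
Step 5: x=[3.7671] v=[-5.0849]
Step 6: x=[2.9512] v=[-5.4395]
Step 7: x=[2.1270] v=[-5.4949]
Step 8: x=[1.3398] v=[-5.2481]
Step 9: x=[0.6329] v=[-4.7127]
Step 10: x=[0.0452] v=[-3.9181]
Step 11: x=[-0.3910] v=[-2.9080]
Step 12: x=[-0.6517] v=[-1.7380]
Step 13: x=[-0.7226] v=[-0.4724]
Step 14: x=[-0.5997] v=[0.8192]
First v>=0 after going negative at step 14, time=2.1000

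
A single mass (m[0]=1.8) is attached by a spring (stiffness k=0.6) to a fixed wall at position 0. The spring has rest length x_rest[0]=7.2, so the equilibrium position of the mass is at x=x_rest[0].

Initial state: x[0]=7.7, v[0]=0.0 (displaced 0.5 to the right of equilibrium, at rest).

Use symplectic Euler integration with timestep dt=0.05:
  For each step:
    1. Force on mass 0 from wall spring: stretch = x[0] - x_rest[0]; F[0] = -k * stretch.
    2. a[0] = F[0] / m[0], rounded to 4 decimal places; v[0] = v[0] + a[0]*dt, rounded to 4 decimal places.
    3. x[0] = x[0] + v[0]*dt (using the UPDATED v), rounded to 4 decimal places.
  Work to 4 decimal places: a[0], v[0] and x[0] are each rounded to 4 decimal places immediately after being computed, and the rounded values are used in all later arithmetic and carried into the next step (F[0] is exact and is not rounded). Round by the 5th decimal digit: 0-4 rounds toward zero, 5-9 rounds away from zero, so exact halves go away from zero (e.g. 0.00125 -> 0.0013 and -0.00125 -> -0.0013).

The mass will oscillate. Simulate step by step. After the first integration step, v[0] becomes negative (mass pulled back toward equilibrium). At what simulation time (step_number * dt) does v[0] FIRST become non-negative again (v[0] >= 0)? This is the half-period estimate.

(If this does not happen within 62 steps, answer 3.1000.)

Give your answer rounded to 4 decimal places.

Answer: 3.1000

Derivation:
Step 0: x=[7.7000] v=[0.0000]
Step 1: x=[7.6996] v=[-0.0083]
Step 2: x=[7.6988] v=[-0.0166]
Step 3: x=[7.6976] v=[-0.0249]
Step 4: x=[7.6959] v=[-0.0332]
Step 5: x=[7.6938] v=[-0.0415]
Step 6: x=[7.6913] v=[-0.0497]
Step 7: x=[7.6884] v=[-0.0579]
Step 8: x=[7.6851] v=[-0.0660]
Step 9: x=[7.6814] v=[-0.0741]
Step 10: x=[7.6773] v=[-0.0821]
Step 11: x=[7.6728] v=[-0.0901]
Step 12: x=[7.6679] v=[-0.0980]
Step 13: x=[7.6626] v=[-0.1058]
Step 14: x=[7.6569] v=[-0.1135]
Step 15: x=[7.6508] v=[-0.1211]
Step 16: x=[7.6444] v=[-0.1286]
Step 17: x=[7.6376] v=[-0.1360]
Step 18: x=[7.6304] v=[-0.1433]
Step 19: x=[7.6229] v=[-0.1505]
Step 20: x=[7.6150] v=[-0.1576]
Step 21: x=[7.6068] v=[-0.1645]
Step 22: x=[7.5982] v=[-0.1713]
Step 23: x=[7.5893] v=[-0.1779]
Step 24: x=[7.5801] v=[-0.1844]
Step 25: x=[7.5706] v=[-0.1907]
Step 26: x=[7.5608] v=[-0.1969]
Step 27: x=[7.5507] v=[-0.2029]
Step 28: x=[7.5403] v=[-0.2087]
Step 29: x=[7.5296] v=[-0.2144]
Step 30: x=[7.5186] v=[-0.2199]
Step 31: x=[7.5073] v=[-0.2252]
Step 32: x=[7.4958] v=[-0.2303]
Step 33: x=[7.4840] v=[-0.2352]
Step 34: x=[7.4720] v=[-0.2399]
Step 35: x=[7.4598] v=[-0.2444]
Step 36: x=[7.4474] v=[-0.2487]
Step 37: x=[7.4348] v=[-0.2528]
Step 38: x=[7.4220] v=[-0.2567]
Step 39: x=[7.4090] v=[-0.2604]
Step 40: x=[7.3958] v=[-0.2639]
Step 41: x=[7.3824] v=[-0.2672]
Step 42: x=[7.3689] v=[-0.2702]
Step 43: x=[7.3553] v=[-0.2730]
Step 44: x=[7.3415] v=[-0.2756]
Step 45: x=[7.3276] v=[-0.2780]
Step 46: x=[7.3136] v=[-0.2801]
Step 47: x=[7.2995] v=[-0.2820]
Step 48: x=[7.2853] v=[-0.2837]
Step 49: x=[7.2710] v=[-0.2851]
Step 50: x=[7.2567] v=[-0.2863]
Step 51: x=[7.2423] v=[-0.2872]
Step 52: x=[7.2279] v=[-0.2879]
Step 53: x=[7.2135] v=[-0.2884]
Step 54: x=[7.1991] v=[-0.2886]
Step 55: x=[7.1847] v=[-0.2886]
Step 56: x=[7.1703] v=[-0.2883]
Step 57: x=[7.1559] v=[-0.2878]
Step 58: x=[7.1415] v=[-0.2871]
Step 59: x=[7.1272] v=[-0.2861]
Step 60: x=[7.1130] v=[-0.2849]
Step 61: x=[7.0988] v=[-0.2835]
Step 62: x=[7.0847] v=[-0.2818]
v[0] did not become non-negative within 62 steps; using fallback time=3.1000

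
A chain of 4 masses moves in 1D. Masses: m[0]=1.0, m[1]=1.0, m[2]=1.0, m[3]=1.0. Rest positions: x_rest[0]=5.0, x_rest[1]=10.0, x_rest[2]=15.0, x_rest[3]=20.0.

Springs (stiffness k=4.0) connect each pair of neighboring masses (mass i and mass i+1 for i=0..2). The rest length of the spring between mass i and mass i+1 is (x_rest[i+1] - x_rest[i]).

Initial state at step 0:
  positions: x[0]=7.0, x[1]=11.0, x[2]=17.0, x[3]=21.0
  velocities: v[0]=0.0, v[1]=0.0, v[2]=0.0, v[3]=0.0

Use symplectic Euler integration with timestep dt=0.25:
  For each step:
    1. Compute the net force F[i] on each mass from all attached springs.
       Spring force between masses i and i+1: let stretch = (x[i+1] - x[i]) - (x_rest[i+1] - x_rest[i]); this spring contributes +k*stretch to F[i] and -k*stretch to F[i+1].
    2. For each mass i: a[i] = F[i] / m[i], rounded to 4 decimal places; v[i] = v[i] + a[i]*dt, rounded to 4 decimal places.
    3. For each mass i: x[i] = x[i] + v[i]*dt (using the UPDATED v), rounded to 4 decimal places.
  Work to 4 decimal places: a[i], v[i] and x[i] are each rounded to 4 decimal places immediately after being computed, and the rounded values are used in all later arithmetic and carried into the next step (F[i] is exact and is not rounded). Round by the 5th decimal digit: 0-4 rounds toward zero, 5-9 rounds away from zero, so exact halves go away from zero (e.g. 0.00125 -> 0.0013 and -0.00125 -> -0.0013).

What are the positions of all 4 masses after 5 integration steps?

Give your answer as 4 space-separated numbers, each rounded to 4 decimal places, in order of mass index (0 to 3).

Step 0: x=[7.0000 11.0000 17.0000 21.0000] v=[0.0000 0.0000 0.0000 0.0000]
Step 1: x=[6.7500 11.5000 16.5000 21.2500] v=[-1.0000 2.0000 -2.0000 1.0000]
Step 2: x=[6.4375 12.0625 15.9375 21.5625] v=[-1.2500 2.2500 -2.2500 1.2500]
Step 3: x=[6.2813 12.1875 15.8125 21.7188] v=[-0.6250 0.5000 -0.5000 0.6250]
Step 4: x=[6.3516 11.7422 16.2578 21.6485] v=[0.2812 -1.7812 1.7813 -0.2813]
Step 5: x=[6.5196 11.0782 16.9219 21.4805] v=[0.6718 -2.6562 2.6564 -0.6720]

Answer: 6.5196 11.0782 16.9219 21.4805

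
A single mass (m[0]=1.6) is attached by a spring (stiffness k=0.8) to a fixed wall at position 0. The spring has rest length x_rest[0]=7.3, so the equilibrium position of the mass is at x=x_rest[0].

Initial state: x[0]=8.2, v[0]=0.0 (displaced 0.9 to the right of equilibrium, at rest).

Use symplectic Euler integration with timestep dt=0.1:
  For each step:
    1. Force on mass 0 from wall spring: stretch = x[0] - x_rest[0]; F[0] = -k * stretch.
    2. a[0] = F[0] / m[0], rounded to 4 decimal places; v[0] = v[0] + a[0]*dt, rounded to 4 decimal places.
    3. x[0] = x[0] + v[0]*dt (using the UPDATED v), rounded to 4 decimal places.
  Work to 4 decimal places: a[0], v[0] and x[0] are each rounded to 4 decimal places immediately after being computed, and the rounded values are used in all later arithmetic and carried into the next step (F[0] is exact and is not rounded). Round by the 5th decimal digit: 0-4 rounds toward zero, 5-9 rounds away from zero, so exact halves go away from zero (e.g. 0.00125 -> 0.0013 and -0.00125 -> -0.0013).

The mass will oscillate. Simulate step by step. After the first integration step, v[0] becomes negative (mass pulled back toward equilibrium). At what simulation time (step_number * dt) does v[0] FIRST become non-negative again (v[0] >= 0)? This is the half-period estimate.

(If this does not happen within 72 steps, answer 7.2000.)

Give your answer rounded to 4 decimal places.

Answer: 4.5000

Derivation:
Step 0: x=[8.2000] v=[0.0000]
Step 1: x=[8.1955] v=[-0.0450]
Step 2: x=[8.1865] v=[-0.0898]
Step 3: x=[8.1731] v=[-0.1341]
Step 4: x=[8.1553] v=[-0.1778]
Step 5: x=[8.1332] v=[-0.2206]
Step 6: x=[8.1070] v=[-0.2623]
Step 7: x=[8.0767] v=[-0.3027]
Step 8: x=[8.0426] v=[-0.3415]
Step 9: x=[8.0047] v=[-0.3786]
Step 10: x=[7.9633] v=[-0.4138]
Step 11: x=[7.9186] v=[-0.4470]
Step 12: x=[7.8708] v=[-0.4779]
Step 13: x=[7.8202] v=[-0.5064]
Step 14: x=[7.7670] v=[-0.5324]
Step 15: x=[7.7114] v=[-0.5558]
Step 16: x=[7.6538] v=[-0.5764]
Step 17: x=[7.5944] v=[-0.5941]
Step 18: x=[7.5335] v=[-0.6088]
Step 19: x=[7.4715] v=[-0.6205]
Step 20: x=[7.4086] v=[-0.6291]
Step 21: x=[7.3452] v=[-0.6345]
Step 22: x=[7.2815] v=[-0.6368]
Step 23: x=[7.2179] v=[-0.6359]
Step 24: x=[7.1547] v=[-0.6318]
Step 25: x=[7.0923] v=[-0.6245]
Step 26: x=[7.0309] v=[-0.6141]
Step 27: x=[6.9708] v=[-0.6006]
Step 28: x=[6.9124] v=[-0.5841]
Step 29: x=[6.8559] v=[-0.5647]
Step 30: x=[6.8017] v=[-0.5425]
Step 31: x=[6.7499] v=[-0.5176]
Step 32: x=[6.7009] v=[-0.4901]
Step 33: x=[6.6549] v=[-0.4601]
Step 34: x=[6.6121] v=[-0.4278]
Step 35: x=[6.5728] v=[-0.3934]
Step 36: x=[6.5371] v=[-0.3570]
Step 37: x=[6.5052] v=[-0.3189]
Step 38: x=[6.4773] v=[-0.2792]
Step 39: x=[6.4535] v=[-0.2381]
Step 40: x=[6.4339] v=[-0.1958]
Step 41: x=[6.4187] v=[-0.1525]
Step 42: x=[6.4079] v=[-0.1084]
Step 43: x=[6.4015] v=[-0.0638]
Step 44: x=[6.3996] v=[-0.0189]
Step 45: x=[6.4022] v=[0.0261]
First v>=0 after going negative at step 45, time=4.5000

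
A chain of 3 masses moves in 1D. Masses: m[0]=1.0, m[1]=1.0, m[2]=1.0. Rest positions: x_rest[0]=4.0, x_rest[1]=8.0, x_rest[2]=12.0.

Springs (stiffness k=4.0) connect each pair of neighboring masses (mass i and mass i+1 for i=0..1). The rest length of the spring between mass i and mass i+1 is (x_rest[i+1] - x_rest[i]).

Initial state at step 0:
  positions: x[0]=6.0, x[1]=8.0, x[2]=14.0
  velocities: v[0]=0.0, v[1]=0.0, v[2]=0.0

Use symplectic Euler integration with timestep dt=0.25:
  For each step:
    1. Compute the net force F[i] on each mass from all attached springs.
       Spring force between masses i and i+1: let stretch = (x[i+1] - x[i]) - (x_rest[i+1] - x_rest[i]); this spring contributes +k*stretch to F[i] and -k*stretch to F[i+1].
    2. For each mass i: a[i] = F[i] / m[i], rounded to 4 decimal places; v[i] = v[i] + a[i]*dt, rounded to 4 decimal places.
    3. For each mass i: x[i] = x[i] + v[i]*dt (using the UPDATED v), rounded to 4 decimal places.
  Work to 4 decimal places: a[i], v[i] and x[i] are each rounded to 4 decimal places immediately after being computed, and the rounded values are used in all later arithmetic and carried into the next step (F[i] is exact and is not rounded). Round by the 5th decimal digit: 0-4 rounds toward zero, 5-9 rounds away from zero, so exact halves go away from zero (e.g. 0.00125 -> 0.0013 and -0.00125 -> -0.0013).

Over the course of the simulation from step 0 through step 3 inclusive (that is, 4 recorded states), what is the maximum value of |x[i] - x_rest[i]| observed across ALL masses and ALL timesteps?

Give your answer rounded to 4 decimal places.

Answer: 2.8125

Derivation:
Step 0: x=[6.0000 8.0000 14.0000] v=[0.0000 0.0000 0.0000]
Step 1: x=[5.5000 9.0000 13.5000] v=[-2.0000 4.0000 -2.0000]
Step 2: x=[4.8750 10.2500 12.8750] v=[-2.5000 5.0000 -2.5000]
Step 3: x=[4.5938 10.8125 12.5938] v=[-1.1250 2.2500 -1.1250]
Max displacement = 2.8125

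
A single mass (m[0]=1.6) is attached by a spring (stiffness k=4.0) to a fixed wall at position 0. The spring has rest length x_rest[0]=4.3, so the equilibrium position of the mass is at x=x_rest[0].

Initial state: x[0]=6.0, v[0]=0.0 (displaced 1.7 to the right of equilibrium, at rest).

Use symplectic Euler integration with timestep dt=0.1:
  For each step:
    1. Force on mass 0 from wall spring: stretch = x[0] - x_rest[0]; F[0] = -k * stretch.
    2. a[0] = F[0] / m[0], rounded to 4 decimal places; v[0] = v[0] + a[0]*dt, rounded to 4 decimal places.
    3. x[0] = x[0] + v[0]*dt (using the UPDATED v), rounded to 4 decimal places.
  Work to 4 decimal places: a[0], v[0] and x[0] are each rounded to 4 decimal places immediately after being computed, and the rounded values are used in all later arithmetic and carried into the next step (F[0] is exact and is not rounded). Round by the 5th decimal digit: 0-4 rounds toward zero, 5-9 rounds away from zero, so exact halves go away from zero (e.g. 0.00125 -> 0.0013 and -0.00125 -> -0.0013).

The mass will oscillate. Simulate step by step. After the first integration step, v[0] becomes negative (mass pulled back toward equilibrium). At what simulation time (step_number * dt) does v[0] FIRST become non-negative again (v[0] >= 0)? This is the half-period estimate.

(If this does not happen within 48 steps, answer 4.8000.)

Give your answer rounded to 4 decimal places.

Step 0: x=[6.0000] v=[0.0000]
Step 1: x=[5.9575] v=[-0.4250]
Step 2: x=[5.8736] v=[-0.8394]
Step 3: x=[5.7503] v=[-1.2328]
Step 4: x=[5.5908] v=[-1.5954]
Step 5: x=[5.3990] v=[-1.9181]
Step 6: x=[5.1797] v=[-2.1929]
Step 7: x=[4.9384] v=[-2.4128]
Step 8: x=[4.6812] v=[-2.5724]
Step 9: x=[4.4144] v=[-2.6677]
Step 10: x=[4.1448] v=[-2.6963]
Step 11: x=[3.8791] v=[-2.6575]
Step 12: x=[3.6239] v=[-2.5523]
Step 13: x=[3.3856] v=[-2.3833]
Step 14: x=[3.1701] v=[-2.1547]
Step 15: x=[2.9829] v=[-1.8722]
Step 16: x=[2.8286] v=[-1.5429]
Step 17: x=[2.7111] v=[-1.1751]
Step 18: x=[2.6333] v=[-0.7779]
Step 19: x=[2.5972] v=[-0.3612]
Step 20: x=[2.6037] v=[0.0645]
First v>=0 after going negative at step 20, time=2.0000

Answer: 2.0000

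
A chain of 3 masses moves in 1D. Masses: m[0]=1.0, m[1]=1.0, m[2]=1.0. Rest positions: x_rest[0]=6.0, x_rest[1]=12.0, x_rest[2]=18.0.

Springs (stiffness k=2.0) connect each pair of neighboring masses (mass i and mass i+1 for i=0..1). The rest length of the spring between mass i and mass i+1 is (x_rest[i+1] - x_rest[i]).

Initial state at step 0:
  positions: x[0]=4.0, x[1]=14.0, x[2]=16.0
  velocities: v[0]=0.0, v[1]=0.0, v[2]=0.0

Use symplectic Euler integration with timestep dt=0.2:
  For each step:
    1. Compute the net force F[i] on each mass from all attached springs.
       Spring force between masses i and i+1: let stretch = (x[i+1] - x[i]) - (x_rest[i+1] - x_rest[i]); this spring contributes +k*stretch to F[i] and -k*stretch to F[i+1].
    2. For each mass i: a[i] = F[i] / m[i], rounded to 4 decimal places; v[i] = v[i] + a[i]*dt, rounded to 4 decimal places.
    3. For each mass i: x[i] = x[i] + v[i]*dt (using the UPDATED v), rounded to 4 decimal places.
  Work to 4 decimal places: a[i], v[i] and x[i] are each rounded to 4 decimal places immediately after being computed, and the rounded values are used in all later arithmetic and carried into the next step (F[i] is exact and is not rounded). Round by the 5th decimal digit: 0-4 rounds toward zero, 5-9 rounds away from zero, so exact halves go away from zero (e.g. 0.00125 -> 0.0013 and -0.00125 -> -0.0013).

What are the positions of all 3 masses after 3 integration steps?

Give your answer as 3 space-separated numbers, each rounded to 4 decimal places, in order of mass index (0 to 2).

Step 0: x=[4.0000 14.0000 16.0000] v=[0.0000 0.0000 0.0000]
Step 1: x=[4.3200 13.3600 16.3200] v=[1.6000 -3.2000 1.6000]
Step 2: x=[4.8832 12.2336 16.8832] v=[2.8160 -5.6320 2.8160]
Step 3: x=[5.5544 10.8911 17.5544] v=[3.3562 -6.7123 3.3562]

Answer: 5.5544 10.8911 17.5544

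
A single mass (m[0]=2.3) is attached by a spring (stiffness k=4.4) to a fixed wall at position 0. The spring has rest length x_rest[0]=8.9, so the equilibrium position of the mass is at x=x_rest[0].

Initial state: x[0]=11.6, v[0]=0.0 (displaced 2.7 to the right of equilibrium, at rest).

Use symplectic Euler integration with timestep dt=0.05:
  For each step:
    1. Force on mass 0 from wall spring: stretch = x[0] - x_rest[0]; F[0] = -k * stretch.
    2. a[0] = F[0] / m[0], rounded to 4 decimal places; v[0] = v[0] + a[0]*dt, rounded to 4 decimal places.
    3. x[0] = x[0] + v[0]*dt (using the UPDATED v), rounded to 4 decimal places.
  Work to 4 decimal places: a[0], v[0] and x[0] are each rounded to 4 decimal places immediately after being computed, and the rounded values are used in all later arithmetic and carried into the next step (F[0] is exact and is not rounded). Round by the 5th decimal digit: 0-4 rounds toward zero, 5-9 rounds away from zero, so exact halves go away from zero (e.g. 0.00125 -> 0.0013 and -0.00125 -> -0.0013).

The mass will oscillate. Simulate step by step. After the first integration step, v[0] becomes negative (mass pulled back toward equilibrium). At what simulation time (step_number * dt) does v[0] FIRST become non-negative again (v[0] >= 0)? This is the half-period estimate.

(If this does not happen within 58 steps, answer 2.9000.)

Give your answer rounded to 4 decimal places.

Step 0: x=[11.6000] v=[0.0000]
Step 1: x=[11.5871] v=[-0.2583]
Step 2: x=[11.5613] v=[-0.5153]
Step 3: x=[11.5228] v=[-0.7699]
Step 4: x=[11.4718] v=[-1.0208]
Step 5: x=[11.4085] v=[-1.2668]
Step 6: x=[11.3332] v=[-1.5067]
Step 7: x=[11.2462] v=[-1.7394]
Step 8: x=[11.1480] v=[-1.9638]
Step 9: x=[11.0391] v=[-2.1788]
Step 10: x=[10.9199] v=[-2.3834]
Step 11: x=[10.7911] v=[-2.5766]
Step 12: x=[10.6532] v=[-2.7575]
Step 13: x=[10.5069] v=[-2.9252]
Step 14: x=[10.3530] v=[-3.0789]
Step 15: x=[10.1921] v=[-3.2179]
Step 16: x=[10.0250] v=[-3.3415]
Step 17: x=[9.8525] v=[-3.4491]
Step 18: x=[9.6755] v=[-3.5402]
Step 19: x=[9.4948] v=[-3.6144]
Step 20: x=[9.3112] v=[-3.6713]
Step 21: x=[9.1257] v=[-3.7106]
Step 22: x=[8.9391] v=[-3.7322]
Step 23: x=[8.7523] v=[-3.7359]
Step 24: x=[8.5662] v=[-3.7218]
Step 25: x=[8.3817] v=[-3.6899]
Step 26: x=[8.1997] v=[-3.6403]
Step 27: x=[8.0210] v=[-3.5733]
Step 28: x=[7.8465] v=[-3.4892]
Step 29: x=[7.6771] v=[-3.3884]
Step 30: x=[7.5135] v=[-3.2714]
Step 31: x=[7.3566] v=[-3.1388]
Step 32: x=[7.2070] v=[-2.9912]
Step 33: x=[7.0655] v=[-2.8293]
Step 34: x=[6.9328] v=[-2.6538]
Step 35: x=[6.8095] v=[-2.4656]
Step 36: x=[6.6962] v=[-2.2656]
Step 37: x=[6.5935] v=[-2.0548]
Step 38: x=[6.5018] v=[-1.8342]
Step 39: x=[6.4216] v=[-1.6048]
Step 40: x=[6.3532] v=[-1.3677]
Step 41: x=[6.2970] v=[-1.1241]
Step 42: x=[6.2532] v=[-0.8751]
Step 43: x=[6.2221] v=[-0.6219]
Step 44: x=[6.2038] v=[-0.3658]
Step 45: x=[6.1984] v=[-0.1079]
Step 46: x=[6.2059] v=[0.1505]
First v>=0 after going negative at step 46, time=2.3000

Answer: 2.3000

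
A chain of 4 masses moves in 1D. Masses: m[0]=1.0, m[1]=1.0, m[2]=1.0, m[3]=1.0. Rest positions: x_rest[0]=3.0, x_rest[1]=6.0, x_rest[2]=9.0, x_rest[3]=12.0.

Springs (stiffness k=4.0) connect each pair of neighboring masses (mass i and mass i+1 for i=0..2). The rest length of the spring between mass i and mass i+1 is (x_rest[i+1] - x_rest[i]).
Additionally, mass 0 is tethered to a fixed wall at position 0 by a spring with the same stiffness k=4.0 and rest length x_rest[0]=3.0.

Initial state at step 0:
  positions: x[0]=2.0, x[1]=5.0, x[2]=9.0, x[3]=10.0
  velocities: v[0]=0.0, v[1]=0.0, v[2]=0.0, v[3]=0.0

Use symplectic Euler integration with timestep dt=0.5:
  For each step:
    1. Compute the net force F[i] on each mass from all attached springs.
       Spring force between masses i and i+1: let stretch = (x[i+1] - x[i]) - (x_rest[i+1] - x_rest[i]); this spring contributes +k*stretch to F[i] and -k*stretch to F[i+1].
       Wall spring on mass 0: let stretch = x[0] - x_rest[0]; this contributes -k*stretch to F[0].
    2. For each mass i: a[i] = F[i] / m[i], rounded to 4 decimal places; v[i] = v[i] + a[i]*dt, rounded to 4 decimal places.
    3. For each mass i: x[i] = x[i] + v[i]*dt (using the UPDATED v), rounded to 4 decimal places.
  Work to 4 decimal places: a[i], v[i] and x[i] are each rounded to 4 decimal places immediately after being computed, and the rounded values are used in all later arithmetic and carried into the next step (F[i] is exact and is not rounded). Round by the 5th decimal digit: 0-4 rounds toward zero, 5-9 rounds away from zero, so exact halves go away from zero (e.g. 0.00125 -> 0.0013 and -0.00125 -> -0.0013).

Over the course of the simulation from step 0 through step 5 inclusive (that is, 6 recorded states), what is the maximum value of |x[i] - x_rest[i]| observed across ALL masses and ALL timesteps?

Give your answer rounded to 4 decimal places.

Answer: 3.0000

Derivation:
Step 0: x=[2.0000 5.0000 9.0000 10.0000] v=[0.0000 0.0000 0.0000 0.0000]
Step 1: x=[3.0000 6.0000 6.0000 12.0000] v=[2.0000 2.0000 -6.0000 4.0000]
Step 2: x=[4.0000 4.0000 9.0000 11.0000] v=[2.0000 -4.0000 6.0000 -2.0000]
Step 3: x=[1.0000 7.0000 9.0000 11.0000] v=[-6.0000 6.0000 0.0000 0.0000]
Step 4: x=[3.0000 6.0000 9.0000 12.0000] v=[4.0000 -2.0000 0.0000 2.0000]
Step 5: x=[5.0000 5.0000 9.0000 13.0000] v=[4.0000 -2.0000 0.0000 2.0000]
Max displacement = 3.0000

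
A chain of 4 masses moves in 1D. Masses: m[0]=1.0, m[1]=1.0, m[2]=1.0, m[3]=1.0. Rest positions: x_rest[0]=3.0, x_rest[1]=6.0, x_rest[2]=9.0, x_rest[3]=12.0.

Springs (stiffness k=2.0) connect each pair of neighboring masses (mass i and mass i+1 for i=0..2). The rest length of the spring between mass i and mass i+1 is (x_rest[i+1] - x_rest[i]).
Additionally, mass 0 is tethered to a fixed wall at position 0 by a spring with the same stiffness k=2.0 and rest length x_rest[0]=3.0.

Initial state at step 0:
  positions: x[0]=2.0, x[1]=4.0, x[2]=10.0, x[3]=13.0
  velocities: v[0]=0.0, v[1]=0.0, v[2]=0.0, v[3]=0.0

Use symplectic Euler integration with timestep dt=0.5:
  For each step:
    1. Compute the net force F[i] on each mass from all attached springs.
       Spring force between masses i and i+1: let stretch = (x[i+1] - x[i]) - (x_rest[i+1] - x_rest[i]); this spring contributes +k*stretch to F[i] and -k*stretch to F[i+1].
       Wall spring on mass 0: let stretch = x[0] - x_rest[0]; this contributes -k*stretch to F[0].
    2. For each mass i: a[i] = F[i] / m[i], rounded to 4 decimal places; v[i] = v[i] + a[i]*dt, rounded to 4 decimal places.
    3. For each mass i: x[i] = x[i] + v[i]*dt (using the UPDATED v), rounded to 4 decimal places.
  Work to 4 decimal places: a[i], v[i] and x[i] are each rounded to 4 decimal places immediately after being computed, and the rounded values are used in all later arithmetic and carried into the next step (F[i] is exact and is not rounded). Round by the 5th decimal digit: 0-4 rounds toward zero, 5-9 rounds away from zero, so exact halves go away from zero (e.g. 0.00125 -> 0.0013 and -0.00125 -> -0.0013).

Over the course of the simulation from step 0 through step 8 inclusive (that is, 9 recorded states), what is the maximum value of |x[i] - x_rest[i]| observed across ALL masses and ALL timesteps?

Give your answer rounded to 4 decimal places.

Answer: 2.5937

Derivation:
Step 0: x=[2.0000 4.0000 10.0000 13.0000] v=[0.0000 0.0000 0.0000 0.0000]
Step 1: x=[2.0000 6.0000 8.5000 13.0000] v=[0.0000 4.0000 -3.0000 0.0000]
Step 2: x=[3.0000 7.2500 8.0000 12.2500] v=[2.0000 2.5000 -1.0000 -1.5000]
Step 3: x=[4.6250 6.7500 9.2500 10.8750] v=[3.2500 -1.0000 2.5000 -2.7500]
Step 4: x=[5.0000 6.4375 10.0625 10.1875] v=[0.7500 -0.6250 1.6250 -1.3750]
Step 5: x=[3.5938 7.2188 9.1250 10.9375] v=[-2.8125 1.5625 -1.8750 1.5000]
Step 6: x=[2.2032 7.1407 8.1407 12.2813] v=[-2.7813 -0.1563 -1.9687 2.6875]
Step 7: x=[2.1797 5.0938 8.7267 13.0548] v=[-0.0470 -4.0938 1.1719 1.5469]
Step 8: x=[2.5234 3.4063 9.6603 13.1642] v=[0.6874 -3.3750 1.8671 0.2188]
Max displacement = 2.5937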